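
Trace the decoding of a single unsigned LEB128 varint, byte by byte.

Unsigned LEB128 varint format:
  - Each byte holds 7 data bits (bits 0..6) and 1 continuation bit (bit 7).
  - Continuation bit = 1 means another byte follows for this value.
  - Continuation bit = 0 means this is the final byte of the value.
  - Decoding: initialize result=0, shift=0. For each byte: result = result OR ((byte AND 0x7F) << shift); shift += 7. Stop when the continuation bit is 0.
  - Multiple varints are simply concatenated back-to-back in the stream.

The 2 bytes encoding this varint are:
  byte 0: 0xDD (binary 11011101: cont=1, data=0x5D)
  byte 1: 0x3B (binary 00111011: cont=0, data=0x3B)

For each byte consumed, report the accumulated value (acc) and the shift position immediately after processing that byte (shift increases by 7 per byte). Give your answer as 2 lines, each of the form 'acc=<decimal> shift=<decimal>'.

Answer: acc=93 shift=7
acc=7645 shift=14

Derivation:
byte 0=0xDD: payload=0x5D=93, contrib = 93<<0 = 93; acc -> 93, shift -> 7
byte 1=0x3B: payload=0x3B=59, contrib = 59<<7 = 7552; acc -> 7645, shift -> 14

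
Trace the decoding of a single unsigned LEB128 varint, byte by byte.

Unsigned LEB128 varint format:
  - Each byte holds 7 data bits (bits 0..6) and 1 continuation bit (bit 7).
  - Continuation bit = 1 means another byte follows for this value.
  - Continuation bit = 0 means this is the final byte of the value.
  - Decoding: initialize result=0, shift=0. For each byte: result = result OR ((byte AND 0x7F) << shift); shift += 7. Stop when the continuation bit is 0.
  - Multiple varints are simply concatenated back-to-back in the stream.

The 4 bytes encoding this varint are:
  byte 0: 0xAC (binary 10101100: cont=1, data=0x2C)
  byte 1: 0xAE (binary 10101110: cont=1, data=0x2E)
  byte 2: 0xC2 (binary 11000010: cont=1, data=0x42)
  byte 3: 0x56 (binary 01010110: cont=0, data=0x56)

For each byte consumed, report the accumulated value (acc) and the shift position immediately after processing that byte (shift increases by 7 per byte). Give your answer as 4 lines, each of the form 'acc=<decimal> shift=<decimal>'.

Answer: acc=44 shift=7
acc=5932 shift=14
acc=1087276 shift=21
acc=181442348 shift=28

Derivation:
byte 0=0xAC: payload=0x2C=44, contrib = 44<<0 = 44; acc -> 44, shift -> 7
byte 1=0xAE: payload=0x2E=46, contrib = 46<<7 = 5888; acc -> 5932, shift -> 14
byte 2=0xC2: payload=0x42=66, contrib = 66<<14 = 1081344; acc -> 1087276, shift -> 21
byte 3=0x56: payload=0x56=86, contrib = 86<<21 = 180355072; acc -> 181442348, shift -> 28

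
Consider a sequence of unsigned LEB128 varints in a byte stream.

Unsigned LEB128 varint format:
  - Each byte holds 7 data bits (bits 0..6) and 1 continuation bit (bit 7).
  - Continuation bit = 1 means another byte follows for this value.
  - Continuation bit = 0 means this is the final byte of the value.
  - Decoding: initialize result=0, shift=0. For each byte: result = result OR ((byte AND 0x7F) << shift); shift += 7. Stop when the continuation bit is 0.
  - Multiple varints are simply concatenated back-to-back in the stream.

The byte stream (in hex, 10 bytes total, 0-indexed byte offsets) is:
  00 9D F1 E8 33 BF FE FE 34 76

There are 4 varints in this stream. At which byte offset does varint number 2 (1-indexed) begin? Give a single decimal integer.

  byte[0]=0x00 cont=0 payload=0x00=0: acc |= 0<<0 -> acc=0 shift=7 [end]
Varint 1: bytes[0:1] = 00 -> value 0 (1 byte(s))
  byte[1]=0x9D cont=1 payload=0x1D=29: acc |= 29<<0 -> acc=29 shift=7
  byte[2]=0xF1 cont=1 payload=0x71=113: acc |= 113<<7 -> acc=14493 shift=14
  byte[3]=0xE8 cont=1 payload=0x68=104: acc |= 104<<14 -> acc=1718429 shift=21
  byte[4]=0x33 cont=0 payload=0x33=51: acc |= 51<<21 -> acc=108673181 shift=28 [end]
Varint 2: bytes[1:5] = 9D F1 E8 33 -> value 108673181 (4 byte(s))
  byte[5]=0xBF cont=1 payload=0x3F=63: acc |= 63<<0 -> acc=63 shift=7
  byte[6]=0xFE cont=1 payload=0x7E=126: acc |= 126<<7 -> acc=16191 shift=14
  byte[7]=0xFE cont=1 payload=0x7E=126: acc |= 126<<14 -> acc=2080575 shift=21
  byte[8]=0x34 cont=0 payload=0x34=52: acc |= 52<<21 -> acc=111132479 shift=28 [end]
Varint 3: bytes[5:9] = BF FE FE 34 -> value 111132479 (4 byte(s))
  byte[9]=0x76 cont=0 payload=0x76=118: acc |= 118<<0 -> acc=118 shift=7 [end]
Varint 4: bytes[9:10] = 76 -> value 118 (1 byte(s))

Answer: 1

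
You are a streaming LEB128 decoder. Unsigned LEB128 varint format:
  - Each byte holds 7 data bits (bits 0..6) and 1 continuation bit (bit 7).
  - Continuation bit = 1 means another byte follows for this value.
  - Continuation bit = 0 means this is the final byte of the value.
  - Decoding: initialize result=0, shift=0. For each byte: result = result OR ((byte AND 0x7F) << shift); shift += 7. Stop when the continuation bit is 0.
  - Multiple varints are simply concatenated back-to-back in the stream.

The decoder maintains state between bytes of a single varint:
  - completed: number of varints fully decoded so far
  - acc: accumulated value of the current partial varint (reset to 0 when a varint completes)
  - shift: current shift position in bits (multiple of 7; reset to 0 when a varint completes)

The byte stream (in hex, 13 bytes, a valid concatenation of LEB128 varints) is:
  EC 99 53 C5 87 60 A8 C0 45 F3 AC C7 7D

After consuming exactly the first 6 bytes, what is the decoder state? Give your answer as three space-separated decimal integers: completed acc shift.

Answer: 2 0 0

Derivation:
byte[0]=0xEC cont=1 payload=0x6C: acc |= 108<<0 -> completed=0 acc=108 shift=7
byte[1]=0x99 cont=1 payload=0x19: acc |= 25<<7 -> completed=0 acc=3308 shift=14
byte[2]=0x53 cont=0 payload=0x53: varint #1 complete (value=1363180); reset -> completed=1 acc=0 shift=0
byte[3]=0xC5 cont=1 payload=0x45: acc |= 69<<0 -> completed=1 acc=69 shift=7
byte[4]=0x87 cont=1 payload=0x07: acc |= 7<<7 -> completed=1 acc=965 shift=14
byte[5]=0x60 cont=0 payload=0x60: varint #2 complete (value=1573829); reset -> completed=2 acc=0 shift=0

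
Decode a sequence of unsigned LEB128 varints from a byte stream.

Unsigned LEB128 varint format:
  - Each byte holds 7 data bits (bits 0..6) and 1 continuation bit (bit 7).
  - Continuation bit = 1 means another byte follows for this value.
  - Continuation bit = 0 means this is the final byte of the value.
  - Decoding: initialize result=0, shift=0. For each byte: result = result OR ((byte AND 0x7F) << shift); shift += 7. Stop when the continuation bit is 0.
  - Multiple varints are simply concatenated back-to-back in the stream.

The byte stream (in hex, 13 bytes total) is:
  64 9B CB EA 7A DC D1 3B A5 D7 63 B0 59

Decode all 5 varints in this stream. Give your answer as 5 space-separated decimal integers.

Answer: 100 257598875 977116 1633189 11440

Derivation:
  byte[0]=0x64 cont=0 payload=0x64=100: acc |= 100<<0 -> acc=100 shift=7 [end]
Varint 1: bytes[0:1] = 64 -> value 100 (1 byte(s))
  byte[1]=0x9B cont=1 payload=0x1B=27: acc |= 27<<0 -> acc=27 shift=7
  byte[2]=0xCB cont=1 payload=0x4B=75: acc |= 75<<7 -> acc=9627 shift=14
  byte[3]=0xEA cont=1 payload=0x6A=106: acc |= 106<<14 -> acc=1746331 shift=21
  byte[4]=0x7A cont=0 payload=0x7A=122: acc |= 122<<21 -> acc=257598875 shift=28 [end]
Varint 2: bytes[1:5] = 9B CB EA 7A -> value 257598875 (4 byte(s))
  byte[5]=0xDC cont=1 payload=0x5C=92: acc |= 92<<0 -> acc=92 shift=7
  byte[6]=0xD1 cont=1 payload=0x51=81: acc |= 81<<7 -> acc=10460 shift=14
  byte[7]=0x3B cont=0 payload=0x3B=59: acc |= 59<<14 -> acc=977116 shift=21 [end]
Varint 3: bytes[5:8] = DC D1 3B -> value 977116 (3 byte(s))
  byte[8]=0xA5 cont=1 payload=0x25=37: acc |= 37<<0 -> acc=37 shift=7
  byte[9]=0xD7 cont=1 payload=0x57=87: acc |= 87<<7 -> acc=11173 shift=14
  byte[10]=0x63 cont=0 payload=0x63=99: acc |= 99<<14 -> acc=1633189 shift=21 [end]
Varint 4: bytes[8:11] = A5 D7 63 -> value 1633189 (3 byte(s))
  byte[11]=0xB0 cont=1 payload=0x30=48: acc |= 48<<0 -> acc=48 shift=7
  byte[12]=0x59 cont=0 payload=0x59=89: acc |= 89<<7 -> acc=11440 shift=14 [end]
Varint 5: bytes[11:13] = B0 59 -> value 11440 (2 byte(s))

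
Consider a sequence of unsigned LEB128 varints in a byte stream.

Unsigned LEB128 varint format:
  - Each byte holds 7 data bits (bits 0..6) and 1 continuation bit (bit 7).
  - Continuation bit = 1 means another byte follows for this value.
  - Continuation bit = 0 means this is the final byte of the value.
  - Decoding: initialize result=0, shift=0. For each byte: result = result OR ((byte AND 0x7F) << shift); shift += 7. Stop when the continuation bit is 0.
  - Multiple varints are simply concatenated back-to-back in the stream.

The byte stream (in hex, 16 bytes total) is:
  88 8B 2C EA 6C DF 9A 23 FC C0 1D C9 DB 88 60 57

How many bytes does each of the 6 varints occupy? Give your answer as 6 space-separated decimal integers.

Answer: 3 2 3 3 4 1

Derivation:
  byte[0]=0x88 cont=1 payload=0x08=8: acc |= 8<<0 -> acc=8 shift=7
  byte[1]=0x8B cont=1 payload=0x0B=11: acc |= 11<<7 -> acc=1416 shift=14
  byte[2]=0x2C cont=0 payload=0x2C=44: acc |= 44<<14 -> acc=722312 shift=21 [end]
Varint 1: bytes[0:3] = 88 8B 2C -> value 722312 (3 byte(s))
  byte[3]=0xEA cont=1 payload=0x6A=106: acc |= 106<<0 -> acc=106 shift=7
  byte[4]=0x6C cont=0 payload=0x6C=108: acc |= 108<<7 -> acc=13930 shift=14 [end]
Varint 2: bytes[3:5] = EA 6C -> value 13930 (2 byte(s))
  byte[5]=0xDF cont=1 payload=0x5F=95: acc |= 95<<0 -> acc=95 shift=7
  byte[6]=0x9A cont=1 payload=0x1A=26: acc |= 26<<7 -> acc=3423 shift=14
  byte[7]=0x23 cont=0 payload=0x23=35: acc |= 35<<14 -> acc=576863 shift=21 [end]
Varint 3: bytes[5:8] = DF 9A 23 -> value 576863 (3 byte(s))
  byte[8]=0xFC cont=1 payload=0x7C=124: acc |= 124<<0 -> acc=124 shift=7
  byte[9]=0xC0 cont=1 payload=0x40=64: acc |= 64<<7 -> acc=8316 shift=14
  byte[10]=0x1D cont=0 payload=0x1D=29: acc |= 29<<14 -> acc=483452 shift=21 [end]
Varint 4: bytes[8:11] = FC C0 1D -> value 483452 (3 byte(s))
  byte[11]=0xC9 cont=1 payload=0x49=73: acc |= 73<<0 -> acc=73 shift=7
  byte[12]=0xDB cont=1 payload=0x5B=91: acc |= 91<<7 -> acc=11721 shift=14
  byte[13]=0x88 cont=1 payload=0x08=8: acc |= 8<<14 -> acc=142793 shift=21
  byte[14]=0x60 cont=0 payload=0x60=96: acc |= 96<<21 -> acc=201469385 shift=28 [end]
Varint 5: bytes[11:15] = C9 DB 88 60 -> value 201469385 (4 byte(s))
  byte[15]=0x57 cont=0 payload=0x57=87: acc |= 87<<0 -> acc=87 shift=7 [end]
Varint 6: bytes[15:16] = 57 -> value 87 (1 byte(s))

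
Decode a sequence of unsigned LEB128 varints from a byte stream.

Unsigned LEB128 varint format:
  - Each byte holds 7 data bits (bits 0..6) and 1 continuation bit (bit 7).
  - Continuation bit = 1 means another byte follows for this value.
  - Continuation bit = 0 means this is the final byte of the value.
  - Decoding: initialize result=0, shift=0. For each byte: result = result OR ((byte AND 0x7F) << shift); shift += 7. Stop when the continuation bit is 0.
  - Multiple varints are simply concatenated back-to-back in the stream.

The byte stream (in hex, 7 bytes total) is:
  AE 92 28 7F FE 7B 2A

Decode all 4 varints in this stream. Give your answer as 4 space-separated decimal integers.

  byte[0]=0xAE cont=1 payload=0x2E=46: acc |= 46<<0 -> acc=46 shift=7
  byte[1]=0x92 cont=1 payload=0x12=18: acc |= 18<<7 -> acc=2350 shift=14
  byte[2]=0x28 cont=0 payload=0x28=40: acc |= 40<<14 -> acc=657710 shift=21 [end]
Varint 1: bytes[0:3] = AE 92 28 -> value 657710 (3 byte(s))
  byte[3]=0x7F cont=0 payload=0x7F=127: acc |= 127<<0 -> acc=127 shift=7 [end]
Varint 2: bytes[3:4] = 7F -> value 127 (1 byte(s))
  byte[4]=0xFE cont=1 payload=0x7E=126: acc |= 126<<0 -> acc=126 shift=7
  byte[5]=0x7B cont=0 payload=0x7B=123: acc |= 123<<7 -> acc=15870 shift=14 [end]
Varint 3: bytes[4:6] = FE 7B -> value 15870 (2 byte(s))
  byte[6]=0x2A cont=0 payload=0x2A=42: acc |= 42<<0 -> acc=42 shift=7 [end]
Varint 4: bytes[6:7] = 2A -> value 42 (1 byte(s))

Answer: 657710 127 15870 42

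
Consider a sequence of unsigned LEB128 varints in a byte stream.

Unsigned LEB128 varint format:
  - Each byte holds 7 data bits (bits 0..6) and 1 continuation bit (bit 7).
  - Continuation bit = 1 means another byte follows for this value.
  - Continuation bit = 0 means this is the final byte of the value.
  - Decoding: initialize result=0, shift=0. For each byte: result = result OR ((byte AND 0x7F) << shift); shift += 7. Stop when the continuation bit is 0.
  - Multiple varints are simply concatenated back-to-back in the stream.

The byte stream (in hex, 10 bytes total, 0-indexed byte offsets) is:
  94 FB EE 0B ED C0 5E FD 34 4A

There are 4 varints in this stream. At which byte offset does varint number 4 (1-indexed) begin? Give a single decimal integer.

Answer: 9

Derivation:
  byte[0]=0x94 cont=1 payload=0x14=20: acc |= 20<<0 -> acc=20 shift=7
  byte[1]=0xFB cont=1 payload=0x7B=123: acc |= 123<<7 -> acc=15764 shift=14
  byte[2]=0xEE cont=1 payload=0x6E=110: acc |= 110<<14 -> acc=1818004 shift=21
  byte[3]=0x0B cont=0 payload=0x0B=11: acc |= 11<<21 -> acc=24886676 shift=28 [end]
Varint 1: bytes[0:4] = 94 FB EE 0B -> value 24886676 (4 byte(s))
  byte[4]=0xED cont=1 payload=0x6D=109: acc |= 109<<0 -> acc=109 shift=7
  byte[5]=0xC0 cont=1 payload=0x40=64: acc |= 64<<7 -> acc=8301 shift=14
  byte[6]=0x5E cont=0 payload=0x5E=94: acc |= 94<<14 -> acc=1548397 shift=21 [end]
Varint 2: bytes[4:7] = ED C0 5E -> value 1548397 (3 byte(s))
  byte[7]=0xFD cont=1 payload=0x7D=125: acc |= 125<<0 -> acc=125 shift=7
  byte[8]=0x34 cont=0 payload=0x34=52: acc |= 52<<7 -> acc=6781 shift=14 [end]
Varint 3: bytes[7:9] = FD 34 -> value 6781 (2 byte(s))
  byte[9]=0x4A cont=0 payload=0x4A=74: acc |= 74<<0 -> acc=74 shift=7 [end]
Varint 4: bytes[9:10] = 4A -> value 74 (1 byte(s))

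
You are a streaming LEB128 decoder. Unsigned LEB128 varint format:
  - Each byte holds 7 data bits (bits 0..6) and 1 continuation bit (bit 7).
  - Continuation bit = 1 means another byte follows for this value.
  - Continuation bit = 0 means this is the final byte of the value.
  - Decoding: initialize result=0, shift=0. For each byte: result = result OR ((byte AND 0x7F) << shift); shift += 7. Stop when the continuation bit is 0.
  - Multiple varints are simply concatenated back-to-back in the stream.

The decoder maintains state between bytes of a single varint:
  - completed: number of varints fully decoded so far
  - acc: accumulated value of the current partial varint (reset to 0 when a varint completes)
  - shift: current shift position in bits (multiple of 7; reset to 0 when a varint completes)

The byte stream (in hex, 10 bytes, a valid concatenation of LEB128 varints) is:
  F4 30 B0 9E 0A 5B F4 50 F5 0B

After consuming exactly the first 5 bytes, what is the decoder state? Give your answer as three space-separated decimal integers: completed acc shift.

Answer: 2 0 0

Derivation:
byte[0]=0xF4 cont=1 payload=0x74: acc |= 116<<0 -> completed=0 acc=116 shift=7
byte[1]=0x30 cont=0 payload=0x30: varint #1 complete (value=6260); reset -> completed=1 acc=0 shift=0
byte[2]=0xB0 cont=1 payload=0x30: acc |= 48<<0 -> completed=1 acc=48 shift=7
byte[3]=0x9E cont=1 payload=0x1E: acc |= 30<<7 -> completed=1 acc=3888 shift=14
byte[4]=0x0A cont=0 payload=0x0A: varint #2 complete (value=167728); reset -> completed=2 acc=0 shift=0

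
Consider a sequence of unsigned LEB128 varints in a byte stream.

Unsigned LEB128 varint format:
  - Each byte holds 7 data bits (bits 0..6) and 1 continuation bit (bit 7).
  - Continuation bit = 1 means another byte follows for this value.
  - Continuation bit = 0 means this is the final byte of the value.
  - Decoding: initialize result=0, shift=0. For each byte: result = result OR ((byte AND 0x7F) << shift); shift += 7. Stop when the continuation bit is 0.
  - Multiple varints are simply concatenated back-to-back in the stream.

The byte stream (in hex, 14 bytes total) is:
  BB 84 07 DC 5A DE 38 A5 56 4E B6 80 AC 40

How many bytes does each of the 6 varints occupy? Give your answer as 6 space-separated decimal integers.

Answer: 3 2 2 2 1 4

Derivation:
  byte[0]=0xBB cont=1 payload=0x3B=59: acc |= 59<<0 -> acc=59 shift=7
  byte[1]=0x84 cont=1 payload=0x04=4: acc |= 4<<7 -> acc=571 shift=14
  byte[2]=0x07 cont=0 payload=0x07=7: acc |= 7<<14 -> acc=115259 shift=21 [end]
Varint 1: bytes[0:3] = BB 84 07 -> value 115259 (3 byte(s))
  byte[3]=0xDC cont=1 payload=0x5C=92: acc |= 92<<0 -> acc=92 shift=7
  byte[4]=0x5A cont=0 payload=0x5A=90: acc |= 90<<7 -> acc=11612 shift=14 [end]
Varint 2: bytes[3:5] = DC 5A -> value 11612 (2 byte(s))
  byte[5]=0xDE cont=1 payload=0x5E=94: acc |= 94<<0 -> acc=94 shift=7
  byte[6]=0x38 cont=0 payload=0x38=56: acc |= 56<<7 -> acc=7262 shift=14 [end]
Varint 3: bytes[5:7] = DE 38 -> value 7262 (2 byte(s))
  byte[7]=0xA5 cont=1 payload=0x25=37: acc |= 37<<0 -> acc=37 shift=7
  byte[8]=0x56 cont=0 payload=0x56=86: acc |= 86<<7 -> acc=11045 shift=14 [end]
Varint 4: bytes[7:9] = A5 56 -> value 11045 (2 byte(s))
  byte[9]=0x4E cont=0 payload=0x4E=78: acc |= 78<<0 -> acc=78 shift=7 [end]
Varint 5: bytes[9:10] = 4E -> value 78 (1 byte(s))
  byte[10]=0xB6 cont=1 payload=0x36=54: acc |= 54<<0 -> acc=54 shift=7
  byte[11]=0x80 cont=1 payload=0x00=0: acc |= 0<<7 -> acc=54 shift=14
  byte[12]=0xAC cont=1 payload=0x2C=44: acc |= 44<<14 -> acc=720950 shift=21
  byte[13]=0x40 cont=0 payload=0x40=64: acc |= 64<<21 -> acc=134938678 shift=28 [end]
Varint 6: bytes[10:14] = B6 80 AC 40 -> value 134938678 (4 byte(s))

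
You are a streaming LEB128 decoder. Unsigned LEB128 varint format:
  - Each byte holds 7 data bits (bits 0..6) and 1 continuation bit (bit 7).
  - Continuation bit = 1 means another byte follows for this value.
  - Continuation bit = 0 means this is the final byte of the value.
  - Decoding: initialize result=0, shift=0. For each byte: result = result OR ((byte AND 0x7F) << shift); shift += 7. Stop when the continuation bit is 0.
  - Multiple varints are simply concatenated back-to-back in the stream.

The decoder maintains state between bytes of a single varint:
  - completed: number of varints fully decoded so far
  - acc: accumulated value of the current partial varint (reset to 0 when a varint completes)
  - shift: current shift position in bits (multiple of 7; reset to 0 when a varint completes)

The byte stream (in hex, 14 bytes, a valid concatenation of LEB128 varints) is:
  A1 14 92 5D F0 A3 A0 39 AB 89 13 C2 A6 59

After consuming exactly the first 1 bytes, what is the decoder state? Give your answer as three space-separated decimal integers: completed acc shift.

byte[0]=0xA1 cont=1 payload=0x21: acc |= 33<<0 -> completed=0 acc=33 shift=7

Answer: 0 33 7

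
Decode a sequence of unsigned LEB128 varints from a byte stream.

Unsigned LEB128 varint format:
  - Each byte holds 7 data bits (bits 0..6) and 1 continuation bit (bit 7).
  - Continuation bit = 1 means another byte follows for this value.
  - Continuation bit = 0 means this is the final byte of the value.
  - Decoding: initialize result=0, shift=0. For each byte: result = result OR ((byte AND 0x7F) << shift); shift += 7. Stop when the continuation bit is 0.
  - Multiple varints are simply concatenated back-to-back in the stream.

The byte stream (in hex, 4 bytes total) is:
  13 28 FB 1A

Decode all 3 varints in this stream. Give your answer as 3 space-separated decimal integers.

  byte[0]=0x13 cont=0 payload=0x13=19: acc |= 19<<0 -> acc=19 shift=7 [end]
Varint 1: bytes[0:1] = 13 -> value 19 (1 byte(s))
  byte[1]=0x28 cont=0 payload=0x28=40: acc |= 40<<0 -> acc=40 shift=7 [end]
Varint 2: bytes[1:2] = 28 -> value 40 (1 byte(s))
  byte[2]=0xFB cont=1 payload=0x7B=123: acc |= 123<<0 -> acc=123 shift=7
  byte[3]=0x1A cont=0 payload=0x1A=26: acc |= 26<<7 -> acc=3451 shift=14 [end]
Varint 3: bytes[2:4] = FB 1A -> value 3451 (2 byte(s))

Answer: 19 40 3451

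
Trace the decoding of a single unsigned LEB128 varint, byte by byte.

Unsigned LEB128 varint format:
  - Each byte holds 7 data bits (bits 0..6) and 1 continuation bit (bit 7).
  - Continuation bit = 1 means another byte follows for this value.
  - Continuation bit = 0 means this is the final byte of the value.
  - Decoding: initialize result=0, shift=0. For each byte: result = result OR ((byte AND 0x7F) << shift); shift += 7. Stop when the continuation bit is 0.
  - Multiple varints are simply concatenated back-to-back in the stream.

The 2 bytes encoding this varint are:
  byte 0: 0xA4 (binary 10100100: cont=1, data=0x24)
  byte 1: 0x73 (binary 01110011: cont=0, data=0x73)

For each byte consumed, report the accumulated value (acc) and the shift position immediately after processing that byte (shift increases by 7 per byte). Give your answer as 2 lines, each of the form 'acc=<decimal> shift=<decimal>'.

byte 0=0xA4: payload=0x24=36, contrib = 36<<0 = 36; acc -> 36, shift -> 7
byte 1=0x73: payload=0x73=115, contrib = 115<<7 = 14720; acc -> 14756, shift -> 14

Answer: acc=36 shift=7
acc=14756 shift=14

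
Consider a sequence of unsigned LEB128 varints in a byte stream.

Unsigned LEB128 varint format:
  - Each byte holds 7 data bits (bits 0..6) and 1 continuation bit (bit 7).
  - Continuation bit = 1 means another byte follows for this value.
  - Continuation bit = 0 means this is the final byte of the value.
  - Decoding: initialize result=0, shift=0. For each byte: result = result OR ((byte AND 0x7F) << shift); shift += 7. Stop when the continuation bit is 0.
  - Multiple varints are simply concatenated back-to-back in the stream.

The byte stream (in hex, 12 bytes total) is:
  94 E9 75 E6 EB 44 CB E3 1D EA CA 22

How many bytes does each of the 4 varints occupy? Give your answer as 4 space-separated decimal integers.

Answer: 3 3 3 3

Derivation:
  byte[0]=0x94 cont=1 payload=0x14=20: acc |= 20<<0 -> acc=20 shift=7
  byte[1]=0xE9 cont=1 payload=0x69=105: acc |= 105<<7 -> acc=13460 shift=14
  byte[2]=0x75 cont=0 payload=0x75=117: acc |= 117<<14 -> acc=1930388 shift=21 [end]
Varint 1: bytes[0:3] = 94 E9 75 -> value 1930388 (3 byte(s))
  byte[3]=0xE6 cont=1 payload=0x66=102: acc |= 102<<0 -> acc=102 shift=7
  byte[4]=0xEB cont=1 payload=0x6B=107: acc |= 107<<7 -> acc=13798 shift=14
  byte[5]=0x44 cont=0 payload=0x44=68: acc |= 68<<14 -> acc=1127910 shift=21 [end]
Varint 2: bytes[3:6] = E6 EB 44 -> value 1127910 (3 byte(s))
  byte[6]=0xCB cont=1 payload=0x4B=75: acc |= 75<<0 -> acc=75 shift=7
  byte[7]=0xE3 cont=1 payload=0x63=99: acc |= 99<<7 -> acc=12747 shift=14
  byte[8]=0x1D cont=0 payload=0x1D=29: acc |= 29<<14 -> acc=487883 shift=21 [end]
Varint 3: bytes[6:9] = CB E3 1D -> value 487883 (3 byte(s))
  byte[9]=0xEA cont=1 payload=0x6A=106: acc |= 106<<0 -> acc=106 shift=7
  byte[10]=0xCA cont=1 payload=0x4A=74: acc |= 74<<7 -> acc=9578 shift=14
  byte[11]=0x22 cont=0 payload=0x22=34: acc |= 34<<14 -> acc=566634 shift=21 [end]
Varint 4: bytes[9:12] = EA CA 22 -> value 566634 (3 byte(s))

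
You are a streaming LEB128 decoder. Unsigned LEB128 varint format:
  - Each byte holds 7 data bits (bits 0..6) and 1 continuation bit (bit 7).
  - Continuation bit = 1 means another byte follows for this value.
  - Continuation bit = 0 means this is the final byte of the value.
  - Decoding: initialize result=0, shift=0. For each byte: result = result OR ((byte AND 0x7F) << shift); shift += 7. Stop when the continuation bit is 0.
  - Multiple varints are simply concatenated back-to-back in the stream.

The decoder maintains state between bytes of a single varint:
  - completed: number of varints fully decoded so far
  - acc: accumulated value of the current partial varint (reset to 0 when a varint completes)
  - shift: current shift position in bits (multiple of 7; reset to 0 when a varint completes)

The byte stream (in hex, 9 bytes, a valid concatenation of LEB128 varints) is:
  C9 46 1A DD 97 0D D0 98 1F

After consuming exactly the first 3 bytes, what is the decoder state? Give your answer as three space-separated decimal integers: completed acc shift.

Answer: 2 0 0

Derivation:
byte[0]=0xC9 cont=1 payload=0x49: acc |= 73<<0 -> completed=0 acc=73 shift=7
byte[1]=0x46 cont=0 payload=0x46: varint #1 complete (value=9033); reset -> completed=1 acc=0 shift=0
byte[2]=0x1A cont=0 payload=0x1A: varint #2 complete (value=26); reset -> completed=2 acc=0 shift=0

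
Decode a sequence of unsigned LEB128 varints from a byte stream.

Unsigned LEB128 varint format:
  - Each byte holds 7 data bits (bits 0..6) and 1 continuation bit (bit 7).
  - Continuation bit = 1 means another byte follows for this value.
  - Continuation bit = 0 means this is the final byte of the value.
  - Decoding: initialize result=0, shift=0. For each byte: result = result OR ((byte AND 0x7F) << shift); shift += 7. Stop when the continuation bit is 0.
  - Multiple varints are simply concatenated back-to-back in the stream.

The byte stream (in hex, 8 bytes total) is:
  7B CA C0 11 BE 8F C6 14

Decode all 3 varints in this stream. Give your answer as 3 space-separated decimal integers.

  byte[0]=0x7B cont=0 payload=0x7B=123: acc |= 123<<0 -> acc=123 shift=7 [end]
Varint 1: bytes[0:1] = 7B -> value 123 (1 byte(s))
  byte[1]=0xCA cont=1 payload=0x4A=74: acc |= 74<<0 -> acc=74 shift=7
  byte[2]=0xC0 cont=1 payload=0x40=64: acc |= 64<<7 -> acc=8266 shift=14
  byte[3]=0x11 cont=0 payload=0x11=17: acc |= 17<<14 -> acc=286794 shift=21 [end]
Varint 2: bytes[1:4] = CA C0 11 -> value 286794 (3 byte(s))
  byte[4]=0xBE cont=1 payload=0x3E=62: acc |= 62<<0 -> acc=62 shift=7
  byte[5]=0x8F cont=1 payload=0x0F=15: acc |= 15<<7 -> acc=1982 shift=14
  byte[6]=0xC6 cont=1 payload=0x46=70: acc |= 70<<14 -> acc=1148862 shift=21
  byte[7]=0x14 cont=0 payload=0x14=20: acc |= 20<<21 -> acc=43091902 shift=28 [end]
Varint 3: bytes[4:8] = BE 8F C6 14 -> value 43091902 (4 byte(s))

Answer: 123 286794 43091902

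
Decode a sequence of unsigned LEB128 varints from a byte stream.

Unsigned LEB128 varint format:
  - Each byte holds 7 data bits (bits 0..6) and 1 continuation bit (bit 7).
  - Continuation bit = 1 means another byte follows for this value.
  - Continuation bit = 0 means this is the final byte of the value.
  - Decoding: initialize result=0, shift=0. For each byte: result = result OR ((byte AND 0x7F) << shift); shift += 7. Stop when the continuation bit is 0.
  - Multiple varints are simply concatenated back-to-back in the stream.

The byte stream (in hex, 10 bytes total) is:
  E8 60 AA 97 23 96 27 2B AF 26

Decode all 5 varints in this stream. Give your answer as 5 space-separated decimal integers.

  byte[0]=0xE8 cont=1 payload=0x68=104: acc |= 104<<0 -> acc=104 shift=7
  byte[1]=0x60 cont=0 payload=0x60=96: acc |= 96<<7 -> acc=12392 shift=14 [end]
Varint 1: bytes[0:2] = E8 60 -> value 12392 (2 byte(s))
  byte[2]=0xAA cont=1 payload=0x2A=42: acc |= 42<<0 -> acc=42 shift=7
  byte[3]=0x97 cont=1 payload=0x17=23: acc |= 23<<7 -> acc=2986 shift=14
  byte[4]=0x23 cont=0 payload=0x23=35: acc |= 35<<14 -> acc=576426 shift=21 [end]
Varint 2: bytes[2:5] = AA 97 23 -> value 576426 (3 byte(s))
  byte[5]=0x96 cont=1 payload=0x16=22: acc |= 22<<0 -> acc=22 shift=7
  byte[6]=0x27 cont=0 payload=0x27=39: acc |= 39<<7 -> acc=5014 shift=14 [end]
Varint 3: bytes[5:7] = 96 27 -> value 5014 (2 byte(s))
  byte[7]=0x2B cont=0 payload=0x2B=43: acc |= 43<<0 -> acc=43 shift=7 [end]
Varint 4: bytes[7:8] = 2B -> value 43 (1 byte(s))
  byte[8]=0xAF cont=1 payload=0x2F=47: acc |= 47<<0 -> acc=47 shift=7
  byte[9]=0x26 cont=0 payload=0x26=38: acc |= 38<<7 -> acc=4911 shift=14 [end]
Varint 5: bytes[8:10] = AF 26 -> value 4911 (2 byte(s))

Answer: 12392 576426 5014 43 4911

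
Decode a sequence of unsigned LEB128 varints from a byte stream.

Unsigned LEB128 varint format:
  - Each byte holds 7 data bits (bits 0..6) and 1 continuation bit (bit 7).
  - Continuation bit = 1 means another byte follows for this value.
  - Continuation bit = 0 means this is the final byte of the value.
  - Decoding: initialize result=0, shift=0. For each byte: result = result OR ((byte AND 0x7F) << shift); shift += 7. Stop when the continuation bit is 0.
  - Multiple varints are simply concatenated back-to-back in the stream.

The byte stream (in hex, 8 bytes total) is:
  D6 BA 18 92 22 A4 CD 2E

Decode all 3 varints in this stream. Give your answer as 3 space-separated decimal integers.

Answer: 400726 4370 763556

Derivation:
  byte[0]=0xD6 cont=1 payload=0x56=86: acc |= 86<<0 -> acc=86 shift=7
  byte[1]=0xBA cont=1 payload=0x3A=58: acc |= 58<<7 -> acc=7510 shift=14
  byte[2]=0x18 cont=0 payload=0x18=24: acc |= 24<<14 -> acc=400726 shift=21 [end]
Varint 1: bytes[0:3] = D6 BA 18 -> value 400726 (3 byte(s))
  byte[3]=0x92 cont=1 payload=0x12=18: acc |= 18<<0 -> acc=18 shift=7
  byte[4]=0x22 cont=0 payload=0x22=34: acc |= 34<<7 -> acc=4370 shift=14 [end]
Varint 2: bytes[3:5] = 92 22 -> value 4370 (2 byte(s))
  byte[5]=0xA4 cont=1 payload=0x24=36: acc |= 36<<0 -> acc=36 shift=7
  byte[6]=0xCD cont=1 payload=0x4D=77: acc |= 77<<7 -> acc=9892 shift=14
  byte[7]=0x2E cont=0 payload=0x2E=46: acc |= 46<<14 -> acc=763556 shift=21 [end]
Varint 3: bytes[5:8] = A4 CD 2E -> value 763556 (3 byte(s))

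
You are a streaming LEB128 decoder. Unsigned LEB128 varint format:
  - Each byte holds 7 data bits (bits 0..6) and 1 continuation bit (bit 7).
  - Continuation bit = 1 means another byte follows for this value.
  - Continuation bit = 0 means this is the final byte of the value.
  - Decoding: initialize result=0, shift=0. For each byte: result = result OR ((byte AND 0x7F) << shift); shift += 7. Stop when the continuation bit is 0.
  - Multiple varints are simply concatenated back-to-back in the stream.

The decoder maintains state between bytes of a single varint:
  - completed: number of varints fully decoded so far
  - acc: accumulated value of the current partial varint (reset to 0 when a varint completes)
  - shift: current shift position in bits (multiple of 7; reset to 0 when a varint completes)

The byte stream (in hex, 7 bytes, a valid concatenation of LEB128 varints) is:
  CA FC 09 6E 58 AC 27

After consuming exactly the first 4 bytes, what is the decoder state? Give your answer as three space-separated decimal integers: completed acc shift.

byte[0]=0xCA cont=1 payload=0x4A: acc |= 74<<0 -> completed=0 acc=74 shift=7
byte[1]=0xFC cont=1 payload=0x7C: acc |= 124<<7 -> completed=0 acc=15946 shift=14
byte[2]=0x09 cont=0 payload=0x09: varint #1 complete (value=163402); reset -> completed=1 acc=0 shift=0
byte[3]=0x6E cont=0 payload=0x6E: varint #2 complete (value=110); reset -> completed=2 acc=0 shift=0

Answer: 2 0 0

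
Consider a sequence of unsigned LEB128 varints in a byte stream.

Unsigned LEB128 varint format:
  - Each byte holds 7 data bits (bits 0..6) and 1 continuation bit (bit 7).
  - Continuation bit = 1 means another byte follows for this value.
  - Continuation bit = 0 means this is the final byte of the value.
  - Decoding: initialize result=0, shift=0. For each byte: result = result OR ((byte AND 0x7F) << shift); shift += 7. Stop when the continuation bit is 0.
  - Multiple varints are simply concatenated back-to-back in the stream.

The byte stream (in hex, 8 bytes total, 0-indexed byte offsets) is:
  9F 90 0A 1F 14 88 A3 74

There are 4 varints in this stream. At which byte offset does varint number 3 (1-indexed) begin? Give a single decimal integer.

  byte[0]=0x9F cont=1 payload=0x1F=31: acc |= 31<<0 -> acc=31 shift=7
  byte[1]=0x90 cont=1 payload=0x10=16: acc |= 16<<7 -> acc=2079 shift=14
  byte[2]=0x0A cont=0 payload=0x0A=10: acc |= 10<<14 -> acc=165919 shift=21 [end]
Varint 1: bytes[0:3] = 9F 90 0A -> value 165919 (3 byte(s))
  byte[3]=0x1F cont=0 payload=0x1F=31: acc |= 31<<0 -> acc=31 shift=7 [end]
Varint 2: bytes[3:4] = 1F -> value 31 (1 byte(s))
  byte[4]=0x14 cont=0 payload=0x14=20: acc |= 20<<0 -> acc=20 shift=7 [end]
Varint 3: bytes[4:5] = 14 -> value 20 (1 byte(s))
  byte[5]=0x88 cont=1 payload=0x08=8: acc |= 8<<0 -> acc=8 shift=7
  byte[6]=0xA3 cont=1 payload=0x23=35: acc |= 35<<7 -> acc=4488 shift=14
  byte[7]=0x74 cont=0 payload=0x74=116: acc |= 116<<14 -> acc=1905032 shift=21 [end]
Varint 4: bytes[5:8] = 88 A3 74 -> value 1905032 (3 byte(s))

Answer: 4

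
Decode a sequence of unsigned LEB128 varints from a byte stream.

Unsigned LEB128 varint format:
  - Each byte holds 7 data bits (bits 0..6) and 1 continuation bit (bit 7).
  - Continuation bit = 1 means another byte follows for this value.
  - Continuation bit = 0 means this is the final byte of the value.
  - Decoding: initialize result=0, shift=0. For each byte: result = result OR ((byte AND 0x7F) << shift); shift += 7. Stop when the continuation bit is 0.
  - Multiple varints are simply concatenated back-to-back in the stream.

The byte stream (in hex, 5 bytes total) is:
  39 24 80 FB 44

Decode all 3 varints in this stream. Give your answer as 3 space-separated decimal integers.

Answer: 57 36 1129856

Derivation:
  byte[0]=0x39 cont=0 payload=0x39=57: acc |= 57<<0 -> acc=57 shift=7 [end]
Varint 1: bytes[0:1] = 39 -> value 57 (1 byte(s))
  byte[1]=0x24 cont=0 payload=0x24=36: acc |= 36<<0 -> acc=36 shift=7 [end]
Varint 2: bytes[1:2] = 24 -> value 36 (1 byte(s))
  byte[2]=0x80 cont=1 payload=0x00=0: acc |= 0<<0 -> acc=0 shift=7
  byte[3]=0xFB cont=1 payload=0x7B=123: acc |= 123<<7 -> acc=15744 shift=14
  byte[4]=0x44 cont=0 payload=0x44=68: acc |= 68<<14 -> acc=1129856 shift=21 [end]
Varint 3: bytes[2:5] = 80 FB 44 -> value 1129856 (3 byte(s))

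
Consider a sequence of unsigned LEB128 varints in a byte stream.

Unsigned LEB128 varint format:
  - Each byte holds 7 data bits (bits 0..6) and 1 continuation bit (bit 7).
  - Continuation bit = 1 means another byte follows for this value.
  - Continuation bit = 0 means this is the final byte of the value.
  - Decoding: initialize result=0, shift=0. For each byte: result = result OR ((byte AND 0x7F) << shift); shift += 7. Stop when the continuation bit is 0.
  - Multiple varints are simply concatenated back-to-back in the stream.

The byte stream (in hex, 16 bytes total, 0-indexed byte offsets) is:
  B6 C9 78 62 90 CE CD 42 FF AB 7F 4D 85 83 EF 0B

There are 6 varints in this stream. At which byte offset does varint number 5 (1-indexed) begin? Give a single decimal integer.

Answer: 11

Derivation:
  byte[0]=0xB6 cont=1 payload=0x36=54: acc |= 54<<0 -> acc=54 shift=7
  byte[1]=0xC9 cont=1 payload=0x49=73: acc |= 73<<7 -> acc=9398 shift=14
  byte[2]=0x78 cont=0 payload=0x78=120: acc |= 120<<14 -> acc=1975478 shift=21 [end]
Varint 1: bytes[0:3] = B6 C9 78 -> value 1975478 (3 byte(s))
  byte[3]=0x62 cont=0 payload=0x62=98: acc |= 98<<0 -> acc=98 shift=7 [end]
Varint 2: bytes[3:4] = 62 -> value 98 (1 byte(s))
  byte[4]=0x90 cont=1 payload=0x10=16: acc |= 16<<0 -> acc=16 shift=7
  byte[5]=0xCE cont=1 payload=0x4E=78: acc |= 78<<7 -> acc=10000 shift=14
  byte[6]=0xCD cont=1 payload=0x4D=77: acc |= 77<<14 -> acc=1271568 shift=21
  byte[7]=0x42 cont=0 payload=0x42=66: acc |= 66<<21 -> acc=139683600 shift=28 [end]
Varint 3: bytes[4:8] = 90 CE CD 42 -> value 139683600 (4 byte(s))
  byte[8]=0xFF cont=1 payload=0x7F=127: acc |= 127<<0 -> acc=127 shift=7
  byte[9]=0xAB cont=1 payload=0x2B=43: acc |= 43<<7 -> acc=5631 shift=14
  byte[10]=0x7F cont=0 payload=0x7F=127: acc |= 127<<14 -> acc=2086399 shift=21 [end]
Varint 4: bytes[8:11] = FF AB 7F -> value 2086399 (3 byte(s))
  byte[11]=0x4D cont=0 payload=0x4D=77: acc |= 77<<0 -> acc=77 shift=7 [end]
Varint 5: bytes[11:12] = 4D -> value 77 (1 byte(s))
  byte[12]=0x85 cont=1 payload=0x05=5: acc |= 5<<0 -> acc=5 shift=7
  byte[13]=0x83 cont=1 payload=0x03=3: acc |= 3<<7 -> acc=389 shift=14
  byte[14]=0xEF cont=1 payload=0x6F=111: acc |= 111<<14 -> acc=1819013 shift=21
  byte[15]=0x0B cont=0 payload=0x0B=11: acc |= 11<<21 -> acc=24887685 shift=28 [end]
Varint 6: bytes[12:16] = 85 83 EF 0B -> value 24887685 (4 byte(s))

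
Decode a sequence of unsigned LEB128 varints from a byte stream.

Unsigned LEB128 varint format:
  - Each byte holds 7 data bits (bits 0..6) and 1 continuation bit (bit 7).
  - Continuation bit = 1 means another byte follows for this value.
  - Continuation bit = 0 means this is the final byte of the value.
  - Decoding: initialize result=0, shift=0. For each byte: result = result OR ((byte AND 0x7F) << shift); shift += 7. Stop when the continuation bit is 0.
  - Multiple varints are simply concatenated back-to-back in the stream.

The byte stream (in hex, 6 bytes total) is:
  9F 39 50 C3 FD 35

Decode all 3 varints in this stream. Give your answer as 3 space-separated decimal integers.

  byte[0]=0x9F cont=1 payload=0x1F=31: acc |= 31<<0 -> acc=31 shift=7
  byte[1]=0x39 cont=0 payload=0x39=57: acc |= 57<<7 -> acc=7327 shift=14 [end]
Varint 1: bytes[0:2] = 9F 39 -> value 7327 (2 byte(s))
  byte[2]=0x50 cont=0 payload=0x50=80: acc |= 80<<0 -> acc=80 shift=7 [end]
Varint 2: bytes[2:3] = 50 -> value 80 (1 byte(s))
  byte[3]=0xC3 cont=1 payload=0x43=67: acc |= 67<<0 -> acc=67 shift=7
  byte[4]=0xFD cont=1 payload=0x7D=125: acc |= 125<<7 -> acc=16067 shift=14
  byte[5]=0x35 cont=0 payload=0x35=53: acc |= 53<<14 -> acc=884419 shift=21 [end]
Varint 3: bytes[3:6] = C3 FD 35 -> value 884419 (3 byte(s))

Answer: 7327 80 884419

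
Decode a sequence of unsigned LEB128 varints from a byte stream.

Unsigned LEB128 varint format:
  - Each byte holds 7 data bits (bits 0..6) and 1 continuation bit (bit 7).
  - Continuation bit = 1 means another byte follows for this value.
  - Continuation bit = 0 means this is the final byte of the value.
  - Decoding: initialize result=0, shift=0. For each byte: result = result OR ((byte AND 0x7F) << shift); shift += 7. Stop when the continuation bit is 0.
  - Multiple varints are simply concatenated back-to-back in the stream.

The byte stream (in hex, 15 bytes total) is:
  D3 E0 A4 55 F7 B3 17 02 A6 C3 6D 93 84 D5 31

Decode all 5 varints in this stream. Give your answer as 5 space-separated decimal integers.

  byte[0]=0xD3 cont=1 payload=0x53=83: acc |= 83<<0 -> acc=83 shift=7
  byte[1]=0xE0 cont=1 payload=0x60=96: acc |= 96<<7 -> acc=12371 shift=14
  byte[2]=0xA4 cont=1 payload=0x24=36: acc |= 36<<14 -> acc=602195 shift=21
  byte[3]=0x55 cont=0 payload=0x55=85: acc |= 85<<21 -> acc=178860115 shift=28 [end]
Varint 1: bytes[0:4] = D3 E0 A4 55 -> value 178860115 (4 byte(s))
  byte[4]=0xF7 cont=1 payload=0x77=119: acc |= 119<<0 -> acc=119 shift=7
  byte[5]=0xB3 cont=1 payload=0x33=51: acc |= 51<<7 -> acc=6647 shift=14
  byte[6]=0x17 cont=0 payload=0x17=23: acc |= 23<<14 -> acc=383479 shift=21 [end]
Varint 2: bytes[4:7] = F7 B3 17 -> value 383479 (3 byte(s))
  byte[7]=0x02 cont=0 payload=0x02=2: acc |= 2<<0 -> acc=2 shift=7 [end]
Varint 3: bytes[7:8] = 02 -> value 2 (1 byte(s))
  byte[8]=0xA6 cont=1 payload=0x26=38: acc |= 38<<0 -> acc=38 shift=7
  byte[9]=0xC3 cont=1 payload=0x43=67: acc |= 67<<7 -> acc=8614 shift=14
  byte[10]=0x6D cont=0 payload=0x6D=109: acc |= 109<<14 -> acc=1794470 shift=21 [end]
Varint 4: bytes[8:11] = A6 C3 6D -> value 1794470 (3 byte(s))
  byte[11]=0x93 cont=1 payload=0x13=19: acc |= 19<<0 -> acc=19 shift=7
  byte[12]=0x84 cont=1 payload=0x04=4: acc |= 4<<7 -> acc=531 shift=14
  byte[13]=0xD5 cont=1 payload=0x55=85: acc |= 85<<14 -> acc=1393171 shift=21
  byte[14]=0x31 cont=0 payload=0x31=49: acc |= 49<<21 -> acc=104153619 shift=28 [end]
Varint 5: bytes[11:15] = 93 84 D5 31 -> value 104153619 (4 byte(s))

Answer: 178860115 383479 2 1794470 104153619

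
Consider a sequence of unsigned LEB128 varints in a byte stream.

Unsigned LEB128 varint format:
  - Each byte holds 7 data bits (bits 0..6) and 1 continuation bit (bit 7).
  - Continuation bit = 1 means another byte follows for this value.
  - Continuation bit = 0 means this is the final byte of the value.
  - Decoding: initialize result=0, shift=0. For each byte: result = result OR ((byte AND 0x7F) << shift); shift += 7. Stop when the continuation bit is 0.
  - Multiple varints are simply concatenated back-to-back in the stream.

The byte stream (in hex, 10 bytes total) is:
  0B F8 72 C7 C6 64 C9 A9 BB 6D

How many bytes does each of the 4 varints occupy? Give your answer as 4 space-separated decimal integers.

  byte[0]=0x0B cont=0 payload=0x0B=11: acc |= 11<<0 -> acc=11 shift=7 [end]
Varint 1: bytes[0:1] = 0B -> value 11 (1 byte(s))
  byte[1]=0xF8 cont=1 payload=0x78=120: acc |= 120<<0 -> acc=120 shift=7
  byte[2]=0x72 cont=0 payload=0x72=114: acc |= 114<<7 -> acc=14712 shift=14 [end]
Varint 2: bytes[1:3] = F8 72 -> value 14712 (2 byte(s))
  byte[3]=0xC7 cont=1 payload=0x47=71: acc |= 71<<0 -> acc=71 shift=7
  byte[4]=0xC6 cont=1 payload=0x46=70: acc |= 70<<7 -> acc=9031 shift=14
  byte[5]=0x64 cont=0 payload=0x64=100: acc |= 100<<14 -> acc=1647431 shift=21 [end]
Varint 3: bytes[3:6] = C7 C6 64 -> value 1647431 (3 byte(s))
  byte[6]=0xC9 cont=1 payload=0x49=73: acc |= 73<<0 -> acc=73 shift=7
  byte[7]=0xA9 cont=1 payload=0x29=41: acc |= 41<<7 -> acc=5321 shift=14
  byte[8]=0xBB cont=1 payload=0x3B=59: acc |= 59<<14 -> acc=971977 shift=21
  byte[9]=0x6D cont=0 payload=0x6D=109: acc |= 109<<21 -> acc=229561545 shift=28 [end]
Varint 4: bytes[6:10] = C9 A9 BB 6D -> value 229561545 (4 byte(s))

Answer: 1 2 3 4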